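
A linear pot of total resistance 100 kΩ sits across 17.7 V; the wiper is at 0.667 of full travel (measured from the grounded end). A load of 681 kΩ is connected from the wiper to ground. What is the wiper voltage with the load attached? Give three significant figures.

V ≈ 11.4 V

The wiper splits the pot into (1−α)R = 33.30 kΩ above and αR = 66.70 kΩ below.
Lower section ‖ load = 60.75 kΩ.
V_wiper = 17.7 × 60.75/(33.30 + 60.75) = 11.4 V.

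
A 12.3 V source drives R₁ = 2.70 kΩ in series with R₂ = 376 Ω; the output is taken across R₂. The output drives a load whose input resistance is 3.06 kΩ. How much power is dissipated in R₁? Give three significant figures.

Total resistance from the source is R₁ + (R₂‖R_L) = 3035 Ω, so I = 12.3/3035 Ω = 4.053 mA.
P = I²·R₁ = (4.053 mA)² × 2.70 kΩ = 44.4 mW.

P ≈ 44.4 mW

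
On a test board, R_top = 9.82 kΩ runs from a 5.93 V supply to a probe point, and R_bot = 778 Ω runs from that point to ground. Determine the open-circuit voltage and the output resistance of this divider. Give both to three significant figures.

V_th = 0.435 V, R_th = 721 Ω

V_th is the open-circuit tap voltage: 5.93 × 778/(9820 + 778) = 0.435 V.
With the supply zeroed, R_top and R_bot appear in parallel from the tap: R_th = R_top‖R_bot = (9820 × 778)/10600 = 721 Ω.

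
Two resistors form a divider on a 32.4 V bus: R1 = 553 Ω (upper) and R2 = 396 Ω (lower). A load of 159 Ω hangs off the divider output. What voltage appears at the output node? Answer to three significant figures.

The load sits in parallel with R2: R2‖R_L = (396 × 159) / (396 + 159) = 113.4 Ω.
V_out = 32.4 × 113.4 / (553 + 113.4) = 32.4 × 113.4/666.4 = 5.52 V.
(Unloaded it would have been 13.5 V.)

V_out ≈ 5.52 V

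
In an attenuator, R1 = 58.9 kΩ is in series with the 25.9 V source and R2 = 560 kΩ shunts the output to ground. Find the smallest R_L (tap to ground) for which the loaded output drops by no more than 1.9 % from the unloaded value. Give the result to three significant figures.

Output resistance R_th = R1‖R2 = (58.9 × 560)/618.9 = 53.29 kΩ.
The fractional drop is R_th/(R_th + R_L); requiring this ≤ 0.0190 gives R_L ≥ R_th(1/0.0190 − 1) = 53.29 × 51.63 = 2.75 MΩ.

R_L(min) ≈ 2.75 MΩ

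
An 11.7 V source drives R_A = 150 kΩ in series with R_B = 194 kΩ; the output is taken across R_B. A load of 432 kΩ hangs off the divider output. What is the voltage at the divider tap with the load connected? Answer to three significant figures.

The load sits in parallel with R_B: R_B‖R_L = (194 × 432) / (194 + 432) = 133.9 kΩ.
V_out = 11.7 × 133.9 / (150 + 133.9) = 11.7 × 133.9/283.9 = 5.52 V.

V_out ≈ 5.52 V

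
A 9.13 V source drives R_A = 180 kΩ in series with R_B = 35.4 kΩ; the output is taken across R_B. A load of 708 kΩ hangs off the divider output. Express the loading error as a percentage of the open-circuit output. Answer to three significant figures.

4.01 %

The divider's output (Thévenin) resistance is R_A‖R_B = 29.58 kΩ.
Fractional drop under load = R_th/(R_th + R_L) = 29.58 / (29.58 + 708) = 0.04011.
So the output falls by 4.01 %.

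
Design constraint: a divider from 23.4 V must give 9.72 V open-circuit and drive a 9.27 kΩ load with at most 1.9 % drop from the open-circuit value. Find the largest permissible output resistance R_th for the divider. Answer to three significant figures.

R_th ≤ 180 Ω

Loading drop = R_th/(R_th + R_L) ≤ 0.0190, so R_th ≤ R_L · ε/(1−ε) = 9.27 kΩ × 0.0190/0.9810 = 180 Ω.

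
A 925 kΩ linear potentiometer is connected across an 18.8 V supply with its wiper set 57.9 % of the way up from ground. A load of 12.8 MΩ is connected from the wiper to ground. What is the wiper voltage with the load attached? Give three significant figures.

The wiper splits the pot into (1−α)R = 389.4 kΩ above and αR = 535.6 kΩ below.
Lower section ‖ load = 514.1 kΩ.
V_wiper = 18.8 × 514.1/(389.4 + 514.1) = 10.7 V.

V ≈ 10.7 V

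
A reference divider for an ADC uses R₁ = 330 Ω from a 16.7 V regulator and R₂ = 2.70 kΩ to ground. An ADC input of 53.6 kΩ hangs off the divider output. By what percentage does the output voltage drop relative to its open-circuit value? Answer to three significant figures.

0.546 %

The divider's output (Thévenin) resistance is R₁‖R₂ = 294.1 Ω.
Fractional drop under load = R_th/(R_th + R_L) = 294.1 / (294.1 + 53600) = 0.005456.
So the output falls by 0.546 %.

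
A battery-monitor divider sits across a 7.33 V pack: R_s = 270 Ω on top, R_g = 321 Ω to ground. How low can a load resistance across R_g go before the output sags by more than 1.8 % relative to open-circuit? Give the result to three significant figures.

Output resistance R_th = R_s‖R_g = (270 × 321)/591.0 = 146.6 Ω.
The fractional drop is R_th/(R_th + R_L); requiring this ≤ 0.0180 gives R_L ≥ R_th(1/0.0180 − 1) = 146.6 × 54.56 = 8.00 kΩ.

R_L(min) ≈ 8.00 kΩ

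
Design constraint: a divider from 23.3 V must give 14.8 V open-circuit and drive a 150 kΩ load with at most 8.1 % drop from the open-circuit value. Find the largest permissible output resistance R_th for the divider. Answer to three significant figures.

Loading drop = R_th/(R_th + R_L) ≤ 0.0810, so R_th ≤ R_L · ε/(1−ε) = 150 kΩ × 0.0810/0.9190 = 13.2 kΩ.

R_th ≤ 13.2 kΩ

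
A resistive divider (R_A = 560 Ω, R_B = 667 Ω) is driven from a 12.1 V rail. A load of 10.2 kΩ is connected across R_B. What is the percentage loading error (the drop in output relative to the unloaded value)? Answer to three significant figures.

2.90 %

The divider's output (Thévenin) resistance is R_A‖R_B = 304.4 Ω.
Fractional drop under load = R_th/(R_th + R_L) = 304.4 / (304.4 + 10200) = 0.02898.
So the output falls by 2.90 %.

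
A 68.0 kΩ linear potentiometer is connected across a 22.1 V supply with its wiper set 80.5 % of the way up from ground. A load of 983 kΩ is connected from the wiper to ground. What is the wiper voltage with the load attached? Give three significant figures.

The wiper splits the pot into (1−α)R = 13.26 kΩ above and αR = 54.74 kΩ below.
Lower section ‖ load = 51.85 kΩ.
V_wiper = 22.1 × 51.85/(13.26 + 51.85) = 17.6 V.

V ≈ 17.6 V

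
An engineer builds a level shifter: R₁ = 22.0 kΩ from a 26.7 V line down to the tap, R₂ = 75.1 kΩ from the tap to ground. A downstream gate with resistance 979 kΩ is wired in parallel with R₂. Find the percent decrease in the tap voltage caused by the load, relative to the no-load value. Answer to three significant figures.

1.71 %

The divider's output (Thévenin) resistance is R₁‖R₂ = 17.02 kΩ.
Fractional drop under load = R_th/(R_th + R_L) = 17.02 / (17.02 + 979) = 0.01708.
So the output falls by 1.71 %.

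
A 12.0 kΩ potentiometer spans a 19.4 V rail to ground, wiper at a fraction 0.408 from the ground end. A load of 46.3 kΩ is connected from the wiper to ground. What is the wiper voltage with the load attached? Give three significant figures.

V ≈ 7.45 V

The wiper splits the pot into (1−α)R = 7.104 kΩ above and αR = 4.896 kΩ below.
Lower section ‖ load = 4.428 kΩ.
V_wiper = 19.4 × 4.428/(7.104 + 4.428) = 7.45 V.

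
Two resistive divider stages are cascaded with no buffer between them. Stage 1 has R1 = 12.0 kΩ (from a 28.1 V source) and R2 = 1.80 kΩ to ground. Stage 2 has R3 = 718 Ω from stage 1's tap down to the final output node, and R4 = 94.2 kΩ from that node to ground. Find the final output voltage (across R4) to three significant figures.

Stage 2 presents R3+R4 = 94920 Ω as a load on stage 1's tap.
Stage 1's lower leg becomes R2‖(R3+R4) = 1767 Ω, so V_mid = 28.1 × 1767/13770 = 3.606 V.
Stage 2 is itself unloaded: V_out = V_mid × R4/(R3+R4) = 3.606 × 94200/94920 = 3.58 V.

V_out ≈ 3.58 V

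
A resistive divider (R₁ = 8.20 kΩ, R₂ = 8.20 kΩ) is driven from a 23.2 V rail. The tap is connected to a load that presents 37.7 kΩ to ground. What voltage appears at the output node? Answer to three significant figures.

V_out ≈ 10.5 V

The load sits in parallel with R₂: R₂‖R_L = (8.20 × 37.7) / (8.20 + 37.7) = 6.735 kΩ.
V_out = 23.2 × 6.735 / (8.20 + 6.735) = 23.2 × 6.735/14.94 = 10.5 V.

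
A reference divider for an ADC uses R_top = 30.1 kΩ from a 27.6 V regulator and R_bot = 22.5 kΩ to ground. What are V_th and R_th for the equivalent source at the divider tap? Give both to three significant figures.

V_th is the open-circuit tap voltage: 27.6 × 22.5/(30.1 + 22.5) = 11.8 V.
With the supply zeroed, R_top and R_bot appear in parallel from the tap: R_th = R_top‖R_bot = (30.1 × 22.5)/52.60 = 12.9 kΩ.

V_th = 11.8 V, R_th = 12.9 kΩ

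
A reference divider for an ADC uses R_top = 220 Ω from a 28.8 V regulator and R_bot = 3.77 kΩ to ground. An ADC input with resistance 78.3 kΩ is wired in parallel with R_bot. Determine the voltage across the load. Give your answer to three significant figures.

The load sits in parallel with R_bot: R_bot‖R_L = (3770 × 78300) / (3770 + 78300) = 3597 Ω.
V_out = 28.8 × 3597 / (220 + 3597) = 28.8 × 3597/3817 = 27.1 V.
(Unloaded it would have been 27.2 V.)

V_out ≈ 27.1 V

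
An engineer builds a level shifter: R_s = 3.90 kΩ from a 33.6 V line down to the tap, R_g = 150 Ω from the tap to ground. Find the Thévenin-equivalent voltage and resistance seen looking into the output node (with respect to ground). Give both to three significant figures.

V_th is the open-circuit tap voltage: 33.6 × 150/(3900 + 150) = 1.24 V.
With the supply zeroed, R_s and R_g appear in parallel from the tap: R_th = R_s‖R_g = (3900 × 150)/4050 = 144 Ω.

V_th = 1.24 V, R_th = 144 Ω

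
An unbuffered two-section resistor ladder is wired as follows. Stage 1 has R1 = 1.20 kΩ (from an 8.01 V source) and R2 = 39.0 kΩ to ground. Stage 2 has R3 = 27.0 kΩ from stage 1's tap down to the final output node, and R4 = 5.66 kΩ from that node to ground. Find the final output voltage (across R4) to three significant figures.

V_out ≈ 1.30 V

Stage 2 presents R3+R4 = 32.66 kΩ as a load on stage 1's tap.
Stage 1's lower leg becomes R2‖(R3+R4) = 17.77 kΩ, so V_mid = 8.01 × 17.77/18.97 = 7.503 V.
Stage 2 is itself unloaded: V_out = V_mid × R4/(R3+R4) = 7.503 × 5.66/32.66 = 1.30 V.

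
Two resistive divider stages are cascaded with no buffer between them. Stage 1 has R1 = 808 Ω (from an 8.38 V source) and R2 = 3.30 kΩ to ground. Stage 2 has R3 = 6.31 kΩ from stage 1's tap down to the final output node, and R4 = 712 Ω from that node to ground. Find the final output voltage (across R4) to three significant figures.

V_out ≈ 0.625 V

Stage 2 presents R3+R4 = 7022 Ω as a load on stage 1's tap.
Stage 1's lower leg becomes R2‖(R3+R4) = 2245 Ω, so V_mid = 8.38 × 2245/3053 = 6.162 V.
Stage 2 is itself unloaded: V_out = V_mid × R4/(R3+R4) = 6.162 × 712/7022 = 0.625 V.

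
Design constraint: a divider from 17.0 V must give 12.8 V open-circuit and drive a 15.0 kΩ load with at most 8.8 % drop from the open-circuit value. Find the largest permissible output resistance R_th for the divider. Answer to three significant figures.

Loading drop = R_th/(R_th + R_L) ≤ 0.0880, so R_th ≤ R_L · ε/(1−ε) = 15.0 kΩ × 0.0880/0.9120 = 1.45 kΩ.
(Any R1, R2 with R2/(R1+R2) = 0.753 and R1‖R2 ≤ 1.45 kΩ will meet the spec.)

R_th ≤ 1.45 kΩ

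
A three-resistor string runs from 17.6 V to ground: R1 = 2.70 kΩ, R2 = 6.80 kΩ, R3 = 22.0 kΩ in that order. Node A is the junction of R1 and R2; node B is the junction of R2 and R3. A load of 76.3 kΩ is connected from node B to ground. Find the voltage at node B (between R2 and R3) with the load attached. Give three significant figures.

V ≈ 11.3 V

At node B, R3 is in parallel with the load: R3‖R_L = 17.08 kΩ.
Below node A the resistance is R2 + (R3‖R_L) = 23.88 kΩ, so V_A = 17.6 × 23.88/26.58 = 15.81 V.
Then V_B = V_A × (R3‖R_L)/(R2 + R3‖R_L) = 15.81 × 17.08/23.88 = 11.3 V.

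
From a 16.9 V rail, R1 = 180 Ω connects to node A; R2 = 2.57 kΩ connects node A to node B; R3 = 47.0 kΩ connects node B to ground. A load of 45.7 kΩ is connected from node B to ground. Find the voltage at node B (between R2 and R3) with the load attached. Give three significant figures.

At node B, R3 is in parallel with the load: R3‖R_L = 23170 Ω.
Below node A the resistance is R2 + (R3‖R_L) = 25740 Ω, so V_A = 16.9 × 25740/25920 = 16.78 V.
Then V_B = V_A × (R3‖R_L)/(R2 + R3‖R_L) = 16.78 × 23170/25740 = 15.1 V.

V ≈ 15.1 V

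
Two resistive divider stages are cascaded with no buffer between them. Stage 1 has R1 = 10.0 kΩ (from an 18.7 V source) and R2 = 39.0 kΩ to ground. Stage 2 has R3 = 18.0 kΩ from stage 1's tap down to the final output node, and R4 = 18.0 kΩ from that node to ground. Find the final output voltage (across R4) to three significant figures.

V_out ≈ 6.09 V

Stage 2 presents R3+R4 = 36.00 kΩ as a load on stage 1's tap.
Stage 1's lower leg becomes R2‖(R3+R4) = 18.72 kΩ, so V_mid = 18.7 × 18.72/28.72 = 12.19 V.
Stage 2 is itself unloaded: V_out = V_mid × R4/(R3+R4) = 12.19 × 18.0/36.00 = 6.09 V.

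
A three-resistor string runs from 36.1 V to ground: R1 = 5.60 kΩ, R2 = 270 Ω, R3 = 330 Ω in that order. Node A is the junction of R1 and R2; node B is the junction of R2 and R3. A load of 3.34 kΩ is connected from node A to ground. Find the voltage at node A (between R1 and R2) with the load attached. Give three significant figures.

Below node A the series string R2+R3 = 600.0 Ω sits in parallel with the 3340 Ω load: 508.6 Ω.
V_A = 36.1 × 508.6/(5600 + 508.6) = 3.01 V.

V ≈ 3.01 V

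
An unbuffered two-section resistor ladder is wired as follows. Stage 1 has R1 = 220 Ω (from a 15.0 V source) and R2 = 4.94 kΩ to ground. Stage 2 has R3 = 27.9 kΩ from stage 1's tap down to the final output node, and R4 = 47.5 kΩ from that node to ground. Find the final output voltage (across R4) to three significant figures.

Stage 2 presents R3+R4 = 75400 Ω as a load on stage 1's tap.
Stage 1's lower leg becomes R2‖(R3+R4) = 4636 Ω, so V_mid = 15.0 × 4636/4856 = 14.32 V.
Stage 2 is itself unloaded: V_out = V_mid × R4/(R3+R4) = 14.32 × 47500/75400 = 9.02 V.

V_out ≈ 9.02 V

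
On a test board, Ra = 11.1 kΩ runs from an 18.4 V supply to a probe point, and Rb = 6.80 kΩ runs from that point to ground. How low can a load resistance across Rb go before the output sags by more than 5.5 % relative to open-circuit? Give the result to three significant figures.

R_L(min) ≈ 72.5 kΩ

Output resistance R_th = Ra‖Rb = (11.1 × 6.80)/17.90 = 4.217 kΩ.
The fractional drop is R_th/(R_th + R_L); requiring this ≤ 0.0550 gives R_L ≥ R_th(1/0.0550 − 1) = 4.217 × 17.18 = 72.5 kΩ.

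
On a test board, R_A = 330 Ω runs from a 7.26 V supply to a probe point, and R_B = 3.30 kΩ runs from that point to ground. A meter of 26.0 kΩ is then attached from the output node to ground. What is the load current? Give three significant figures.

I_L ≈ 0.251 mA

R_B‖R_L = 2928 Ω; V_out = 7.26 × 2928/3258 = 6.525 V.
I_L = V_out / R_L = 6.525 / 26.0 kΩ = 0.251 mA.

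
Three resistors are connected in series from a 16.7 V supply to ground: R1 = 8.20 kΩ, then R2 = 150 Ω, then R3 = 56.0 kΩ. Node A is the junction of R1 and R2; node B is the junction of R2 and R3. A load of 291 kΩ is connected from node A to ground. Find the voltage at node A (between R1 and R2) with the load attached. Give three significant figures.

Below node A the series string R2+R3 = 56150 Ω sits in parallel with the 291000 Ω load: 47070 Ω.
V_A = 16.7 × 47070/(8200 + 47070) = 14.2 V.

V ≈ 14.2 V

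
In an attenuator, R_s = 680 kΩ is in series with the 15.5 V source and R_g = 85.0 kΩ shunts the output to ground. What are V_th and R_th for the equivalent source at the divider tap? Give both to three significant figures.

V_th is the open-circuit tap voltage: 15.5 × 85.0/(680 + 85.0) = 1.72 V.
With the supply zeroed, R_s and R_g appear in parallel from the tap: R_th = R_s‖R_g = (680 × 85.0)/765.0 = 75.6 kΩ.

V_th = 1.72 V, R_th = 75.6 kΩ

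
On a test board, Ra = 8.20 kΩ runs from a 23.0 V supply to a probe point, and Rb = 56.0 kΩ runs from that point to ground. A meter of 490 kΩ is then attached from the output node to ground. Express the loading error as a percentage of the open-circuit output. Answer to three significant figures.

The divider's output (Thévenin) resistance is Ra‖Rb = 7.153 kΩ.
Fractional drop under load = R_th/(R_th + R_L) = 7.153 / (7.153 + 490) = 0.01439.
So the output falls by 1.44 %.

1.44 %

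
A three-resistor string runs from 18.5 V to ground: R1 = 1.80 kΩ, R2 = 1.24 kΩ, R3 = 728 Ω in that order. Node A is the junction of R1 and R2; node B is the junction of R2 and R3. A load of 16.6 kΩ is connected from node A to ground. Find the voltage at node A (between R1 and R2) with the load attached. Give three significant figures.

V ≈ 9.14 V

Below node A the series string R2+R3 = 1968 Ω sits in parallel with the 16600 Ω load: 1759 Ω.
V_A = 18.5 × 1759/(1800 + 1759) = 9.14 V.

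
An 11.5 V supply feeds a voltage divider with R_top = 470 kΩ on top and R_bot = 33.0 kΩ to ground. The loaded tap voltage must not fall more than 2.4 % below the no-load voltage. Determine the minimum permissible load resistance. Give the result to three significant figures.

Output resistance R_th = R_top‖R_bot = (470 × 33.0)/503.0 = 30.83 kΩ.
The fractional drop is R_th/(R_th + R_L); requiring this ≤ 0.0240 gives R_L ≥ R_th(1/0.0240 − 1) = 30.83 × 40.67 = 1.25 MΩ.

R_L(min) ≈ 1.25 MΩ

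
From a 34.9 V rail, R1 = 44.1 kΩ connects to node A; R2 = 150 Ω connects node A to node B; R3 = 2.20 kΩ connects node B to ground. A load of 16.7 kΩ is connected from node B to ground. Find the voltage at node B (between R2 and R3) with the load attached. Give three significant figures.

V ≈ 1.47 V

At node B, R3 is in parallel with the load: R3‖R_L = 1944 Ω.
Below node A the resistance is R2 + (R3‖R_L) = 2094 Ω, so V_A = 34.9 × 2094/46190 = 1.582 V.
Then V_B = V_A × (R3‖R_L)/(R2 + R3‖R_L) = 1.582 × 1944/2094 = 1.47 V.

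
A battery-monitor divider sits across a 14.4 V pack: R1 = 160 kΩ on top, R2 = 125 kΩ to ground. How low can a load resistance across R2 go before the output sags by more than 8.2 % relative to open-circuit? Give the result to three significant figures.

R_L(min) ≈ 786 kΩ

Output resistance R_th = R1‖R2 = (160 × 125)/285.0 = 70.18 kΩ.
The fractional drop is R_th/(R_th + R_L); requiring this ≤ 0.0820 gives R_L ≥ R_th(1/0.0820 − 1) = 70.18 × 11.20 = 786 kΩ.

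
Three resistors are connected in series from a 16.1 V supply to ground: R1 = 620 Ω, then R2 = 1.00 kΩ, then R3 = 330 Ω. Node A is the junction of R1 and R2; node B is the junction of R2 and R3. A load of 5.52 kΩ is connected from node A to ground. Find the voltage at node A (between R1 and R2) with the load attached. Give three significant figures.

V ≈ 10.2 V

Below node A the series string R2+R3 = 1330 Ω sits in parallel with the 5520 Ω load: 1072 Ω.
V_A = 16.1 × 1072/(620 + 1072) = 10.2 V.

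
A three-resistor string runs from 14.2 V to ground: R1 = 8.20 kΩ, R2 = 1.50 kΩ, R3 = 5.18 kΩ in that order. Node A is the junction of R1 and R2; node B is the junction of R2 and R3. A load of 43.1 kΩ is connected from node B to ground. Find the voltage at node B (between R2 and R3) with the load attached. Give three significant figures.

V ≈ 4.58 V

At node B, R3 is in parallel with the load: R3‖R_L = 4.624 kΩ.
Below node A the resistance is R2 + (R3‖R_L) = 6.124 kΩ, so V_A = 14.2 × 6.124/14.32 = 6.071 V.
Then V_B = V_A × (R3‖R_L)/(R2 + R3‖R_L) = 6.071 × 4.624/6.124 = 4.58 V.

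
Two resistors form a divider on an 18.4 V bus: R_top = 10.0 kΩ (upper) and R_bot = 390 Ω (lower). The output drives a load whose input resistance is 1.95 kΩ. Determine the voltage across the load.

The load sits in parallel with R_bot: R_bot‖R_L = (390 × 1950) / (390 + 1950) = 325.0 Ω.
V_out = 18.4 × 325.0 / (10000 + 325.0) = 18.4 × 325.0/10320 = 0.579 V.

V_out ≈ 0.579 V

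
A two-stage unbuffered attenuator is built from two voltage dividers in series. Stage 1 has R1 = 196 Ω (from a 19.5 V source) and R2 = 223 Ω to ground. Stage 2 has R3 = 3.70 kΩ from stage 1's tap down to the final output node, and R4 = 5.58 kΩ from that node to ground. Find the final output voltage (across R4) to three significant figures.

V_out ≈ 6.17 V

Stage 2 presents R3+R4 = 9280 Ω as a load on stage 1's tap.
Stage 1's lower leg becomes R2‖(R3+R4) = 217.8 Ω, so V_mid = 19.5 × 217.8/413.8 = 10.26 V.
Stage 2 is itself unloaded: V_out = V_mid × R4/(R3+R4) = 10.26 × 5580/9280 = 6.17 V.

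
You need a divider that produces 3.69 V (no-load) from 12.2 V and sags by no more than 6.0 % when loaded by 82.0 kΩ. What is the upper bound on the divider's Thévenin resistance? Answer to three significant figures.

Loading drop = R_th/(R_th + R_L) ≤ 0.0600, so R_th ≤ R_L · ε/(1−ε) = 82.0 kΩ × 0.0600/0.9400 = 5.23 kΩ.

R_th ≤ 5.23 kΩ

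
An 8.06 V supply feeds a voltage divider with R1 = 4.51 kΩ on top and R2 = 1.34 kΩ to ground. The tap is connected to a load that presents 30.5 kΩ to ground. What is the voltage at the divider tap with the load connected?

The load sits in parallel with R2: R2‖R_L = (1.34 × 30.5) / (1.34 + 30.5) = 1.284 kΩ.
V_out = 8.06 × 1.284 / (4.51 + 1.284) = 8.06 × 1.284/5.794 = 1.79 V.
(Unloaded it would have been 1.85 V.)

V_out ≈ 1.79 V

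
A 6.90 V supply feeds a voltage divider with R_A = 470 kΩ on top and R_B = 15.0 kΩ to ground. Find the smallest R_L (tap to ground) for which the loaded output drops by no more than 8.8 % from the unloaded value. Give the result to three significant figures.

Output resistance R_th = R_A‖R_B = (470 × 15.0)/485.0 = 14.54 kΩ.
The fractional drop is R_th/(R_th + R_L); requiring this ≤ 0.0880 gives R_L ≥ R_th(1/0.0880 − 1) = 14.54 × 10.36 = 151 kΩ.

R_L(min) ≈ 151 kΩ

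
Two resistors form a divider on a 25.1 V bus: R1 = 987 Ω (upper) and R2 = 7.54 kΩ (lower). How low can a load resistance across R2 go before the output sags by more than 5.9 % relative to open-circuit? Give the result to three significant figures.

Output resistance R_th = R1‖R2 = (987 × 7540)/8527 = 872.8 Ω.
The fractional drop is R_th/(R_th + R_L); requiring this ≤ 0.0590 gives R_L ≥ R_th(1/0.0590 − 1) = 872.8 × 15.95 = 13.9 kΩ.

R_L(min) ≈ 13.9 kΩ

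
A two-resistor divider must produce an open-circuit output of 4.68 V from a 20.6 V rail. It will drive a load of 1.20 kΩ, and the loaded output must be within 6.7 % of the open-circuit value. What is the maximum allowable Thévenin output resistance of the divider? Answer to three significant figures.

Loading drop = R_th/(R_th + R_L) ≤ 0.0670, so R_th ≤ R_L · ε/(1−ε) = 1.20 kΩ × 0.0670/0.9330 = 86.2 Ω.

R_th ≤ 86.2 Ω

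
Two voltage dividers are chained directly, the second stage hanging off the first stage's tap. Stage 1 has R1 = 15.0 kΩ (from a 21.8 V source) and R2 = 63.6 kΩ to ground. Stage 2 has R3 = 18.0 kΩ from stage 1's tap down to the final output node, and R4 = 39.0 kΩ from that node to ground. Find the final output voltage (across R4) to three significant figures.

V_out ≈ 9.95 V

Stage 2 presents R3+R4 = 57.00 kΩ as a load on stage 1's tap.
Stage 1's lower leg becomes R2‖(R3+R4) = 30.06 kΩ, so V_mid = 21.8 × 30.06/45.06 = 14.54 V.
Stage 2 is itself unloaded: V_out = V_mid × R4/(R3+R4) = 14.54 × 39.0/57.00 = 9.95 V.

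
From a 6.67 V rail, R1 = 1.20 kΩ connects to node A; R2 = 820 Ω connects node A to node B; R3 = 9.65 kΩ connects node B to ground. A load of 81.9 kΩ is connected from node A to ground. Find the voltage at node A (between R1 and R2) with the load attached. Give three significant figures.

Below node A the series string R2+R3 = 10470 Ω sits in parallel with the 81900 Ω load: 9283 Ω.
V_A = 6.67 × 9283/(1200 + 9283) = 5.91 V.

V ≈ 5.91 V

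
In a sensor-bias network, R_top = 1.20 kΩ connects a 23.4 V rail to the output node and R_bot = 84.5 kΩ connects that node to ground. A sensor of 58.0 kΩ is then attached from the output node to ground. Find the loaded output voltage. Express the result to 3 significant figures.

The load sits in parallel with R_bot: R_bot‖R_L = (84.5 × 58.0) / (84.5 + 58.0) = 34.39 kΩ.
V_out = 23.4 × 34.39 / (1.20 + 34.39) = 23.4 × 34.39/35.59 = 22.6 V.

V_out ≈ 22.6 V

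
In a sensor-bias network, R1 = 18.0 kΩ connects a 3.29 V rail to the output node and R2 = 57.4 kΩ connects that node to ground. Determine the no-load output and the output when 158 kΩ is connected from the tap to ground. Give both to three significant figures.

Unloaded: 2.50 V; loaded: 2.30 V

Open-circuit: V = 3.29 × 57.4/(18.0 + 57.4) = 2.50 V.
With the load, R2 becomes R2‖R_L = 42.10 kΩ, so V = 3.29 × 42.10/60.10 = 2.30 V.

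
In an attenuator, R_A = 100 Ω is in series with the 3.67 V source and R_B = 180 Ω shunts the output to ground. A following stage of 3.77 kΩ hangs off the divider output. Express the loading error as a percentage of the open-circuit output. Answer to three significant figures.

The divider's output (Thévenin) resistance is R_A‖R_B = 64.29 Ω.
Fractional drop under load = R_th/(R_th + R_L) = 64.29 / (64.29 + 3770) = 0.01677.
So the output falls by 1.68 %.

1.68 %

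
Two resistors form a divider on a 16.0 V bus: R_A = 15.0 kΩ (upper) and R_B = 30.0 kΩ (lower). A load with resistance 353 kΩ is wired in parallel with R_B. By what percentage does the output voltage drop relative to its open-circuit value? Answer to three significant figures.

2.75 %

The divider's output (Thévenin) resistance is R_A‖R_B = 10.00 kΩ.
Fractional drop under load = R_th/(R_th + R_L) = 10.00 / (10.00 + 353) = 0.02755.
So the output falls by 2.75 %.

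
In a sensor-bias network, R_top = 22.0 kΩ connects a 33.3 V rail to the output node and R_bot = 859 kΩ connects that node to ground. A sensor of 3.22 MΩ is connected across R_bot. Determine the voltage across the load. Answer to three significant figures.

The load sits in parallel with R_bot: R_bot‖R_L = (859 × 3220) / (859 + 3220) = 678.1 kΩ.
V_out = 33.3 × 678.1 / (22.0 + 678.1) = 33.3 × 678.1/700.1 = 32.3 V.

V_out ≈ 32.3 V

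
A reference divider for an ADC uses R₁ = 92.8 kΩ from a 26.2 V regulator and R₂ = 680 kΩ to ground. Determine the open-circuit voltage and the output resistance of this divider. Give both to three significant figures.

V_th = 23.1 V, R_th = 81.7 kΩ

V_th is the open-circuit tap voltage: 26.2 × 680/(92.8 + 680) = 23.1 V.
With the supply zeroed, R₁ and R₂ appear in parallel from the tap: R_th = R₁‖R₂ = (92.8 × 680)/772.8 = 81.7 kΩ.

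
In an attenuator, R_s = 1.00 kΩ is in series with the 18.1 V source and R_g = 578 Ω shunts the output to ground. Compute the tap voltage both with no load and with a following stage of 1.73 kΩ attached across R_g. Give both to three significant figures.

Unloaded: 6.63 V; loaded: 5.47 V

Open-circuit: V = 18.1 × 578/(1000 + 578) = 6.63 V.
With the load, R_g becomes R_g‖R_L = 433.2 Ω, so V = 18.1 × 433.2/1433 = 5.47 V.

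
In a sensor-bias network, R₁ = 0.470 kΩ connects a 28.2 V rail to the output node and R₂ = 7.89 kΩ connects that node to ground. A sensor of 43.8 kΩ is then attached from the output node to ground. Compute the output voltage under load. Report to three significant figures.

V_out ≈ 26.3 V

The load sits in parallel with R₂: R₂‖R_L = (7890 × 43800) / (7890 + 43800) = 6686 Ω.
V_out = 28.2 × 6686 / (470 + 6686) = 28.2 × 6686/7156 = 26.3 V.
(Unloaded it would have been 26.6 V.)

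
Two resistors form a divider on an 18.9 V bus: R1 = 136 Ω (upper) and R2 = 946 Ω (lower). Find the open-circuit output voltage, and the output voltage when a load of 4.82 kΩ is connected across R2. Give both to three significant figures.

Unloaded: 16.5 V; loaded: 16.1 V

Open-circuit: V = 18.9 × 946/(136 + 946) = 16.5 V.
With the load, R2 becomes R2‖R_L = 790.8 Ω, so V = 18.9 × 790.8/926.8 = 16.1 V.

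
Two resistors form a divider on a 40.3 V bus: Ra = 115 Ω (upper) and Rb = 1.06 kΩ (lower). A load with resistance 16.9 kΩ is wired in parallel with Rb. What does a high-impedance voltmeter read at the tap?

The load sits in parallel with Rb: Rb‖R_L = (1060 × 16900) / (1060 + 16900) = 997.4 Ω.
V_out = 40.3 × 997.4 / (115 + 997.4) = 40.3 × 997.4/1112 = 36.1 V.

V_out ≈ 36.1 V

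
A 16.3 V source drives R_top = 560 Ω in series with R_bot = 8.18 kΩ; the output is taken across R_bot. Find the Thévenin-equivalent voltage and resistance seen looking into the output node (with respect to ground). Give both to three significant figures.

V_th = 15.3 V, R_th = 524 Ω

V_th is the open-circuit tap voltage: 16.3 × 8180/(560 + 8180) = 15.3 V.
With the supply zeroed, R_top and R_bot appear in parallel from the tap: R_th = R_top‖R_bot = (560 × 8180)/8740 = 524 Ω.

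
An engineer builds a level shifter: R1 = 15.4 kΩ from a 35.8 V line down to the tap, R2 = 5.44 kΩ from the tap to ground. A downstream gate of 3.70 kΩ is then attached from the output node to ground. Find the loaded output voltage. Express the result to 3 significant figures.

The load sits in parallel with R2: R2‖R_L = (5.44 × 3.70) / (5.44 + 3.70) = 2.202 kΩ.
V_out = 35.8 × 2.202 / (15.4 + 2.202) = 35.8 × 2.202/17.60 = 4.48 V.

V_out ≈ 4.48 V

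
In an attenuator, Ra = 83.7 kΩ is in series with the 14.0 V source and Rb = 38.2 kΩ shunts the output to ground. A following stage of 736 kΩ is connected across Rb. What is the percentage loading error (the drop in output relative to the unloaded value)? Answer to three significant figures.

3.44 %

The divider's output (Thévenin) resistance is Ra‖Rb = 26.23 kΩ.
Fractional drop under load = R_th/(R_th + R_L) = 26.23 / (26.23 + 736) = 0.03441.
So the output falls by 3.44 %.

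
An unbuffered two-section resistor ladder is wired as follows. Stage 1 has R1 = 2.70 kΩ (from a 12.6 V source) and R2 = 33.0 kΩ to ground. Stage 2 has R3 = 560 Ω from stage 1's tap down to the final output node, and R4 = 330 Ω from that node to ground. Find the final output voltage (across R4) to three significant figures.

Stage 2 presents R3+R4 = 890.0 Ω as a load on stage 1's tap.
Stage 1's lower leg becomes R2‖(R3+R4) = 866.6 Ω, so V_mid = 12.6 × 866.6/3567 = 3.062 V.
Stage 2 is itself unloaded: V_out = V_mid × R4/(R3+R4) = 3.062 × 330/890.0 = 1.14 V.

V_out ≈ 1.14 V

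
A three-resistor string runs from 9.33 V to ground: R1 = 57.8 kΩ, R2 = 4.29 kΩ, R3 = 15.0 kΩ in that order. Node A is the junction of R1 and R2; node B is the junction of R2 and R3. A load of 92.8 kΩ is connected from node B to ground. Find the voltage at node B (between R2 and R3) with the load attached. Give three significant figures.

V ≈ 1.61 V

At node B, R3 is in parallel with the load: R3‖R_L = 12.91 kΩ.
Below node A the resistance is R2 + (R3‖R_L) = 17.20 kΩ, so V_A = 9.33 × 17.20/75.00 = 2.140 V.
Then V_B = V_A × (R3‖R_L)/(R2 + R3‖R_L) = 2.140 × 12.91/17.20 = 1.61 V.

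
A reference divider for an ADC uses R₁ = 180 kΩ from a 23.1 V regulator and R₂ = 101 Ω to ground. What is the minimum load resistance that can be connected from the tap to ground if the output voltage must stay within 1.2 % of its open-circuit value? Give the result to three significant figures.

R_L(min) ≈ 8.31 kΩ

Output resistance R_th = R₁‖R₂ = (180000 × 101)/180100 = 100.9 Ω.
The fractional drop is R_th/(R_th + R_L); requiring this ≤ 0.0120 gives R_L ≥ R_th(1/0.0120 − 1) = 100.9 × 82.33 = 8.31 kΩ.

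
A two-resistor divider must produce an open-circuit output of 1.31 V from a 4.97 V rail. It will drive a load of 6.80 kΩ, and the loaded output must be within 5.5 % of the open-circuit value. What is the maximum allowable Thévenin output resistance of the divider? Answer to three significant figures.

R_th ≤ 396 Ω

Loading drop = R_th/(R_th + R_L) ≤ 0.0550, so R_th ≤ R_L · ε/(1−ε) = 6.80 kΩ × 0.0550/0.9450 = 396 Ω.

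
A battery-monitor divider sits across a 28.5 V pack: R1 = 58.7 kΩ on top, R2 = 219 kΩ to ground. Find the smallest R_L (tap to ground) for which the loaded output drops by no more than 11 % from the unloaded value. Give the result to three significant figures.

Output resistance R_th = R1‖R2 = (58.7 × 219)/277.7 = 46.29 kΩ.
The fractional drop is R_th/(R_th + R_L); requiring this ≤ 0.110 gives R_L ≥ R_th(1/0.110 − 1) = 46.29 × 8.091 = 375 kΩ.

R_L(min) ≈ 375 kΩ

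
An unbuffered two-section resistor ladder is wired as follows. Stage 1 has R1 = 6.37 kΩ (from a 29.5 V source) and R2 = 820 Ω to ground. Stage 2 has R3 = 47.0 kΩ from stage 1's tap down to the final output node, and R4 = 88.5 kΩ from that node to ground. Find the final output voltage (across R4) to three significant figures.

Stage 2 presents R3+R4 = 135500 Ω as a load on stage 1's tap.
Stage 1's lower leg becomes R2‖(R3+R4) = 815.1 Ω, so V_mid = 29.5 × 815.1/7185 = 3.346 V.
Stage 2 is itself unloaded: V_out = V_mid × R4/(R3+R4) = 3.346 × 88500/135500 = 2.19 V.

V_out ≈ 2.19 V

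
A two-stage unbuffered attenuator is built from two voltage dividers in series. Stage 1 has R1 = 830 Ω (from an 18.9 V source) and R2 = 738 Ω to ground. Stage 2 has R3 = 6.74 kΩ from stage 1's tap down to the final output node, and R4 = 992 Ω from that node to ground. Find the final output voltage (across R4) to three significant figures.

Stage 2 presents R3+R4 = 7732 Ω as a load on stage 1's tap.
Stage 1's lower leg becomes R2‖(R3+R4) = 673.7 Ω, so V_mid = 18.9 × 673.7/1504 = 8.468 V.
Stage 2 is itself unloaded: V_out = V_mid × R4/(R3+R4) = 8.468 × 992/7732 = 1.09 V.

V_out ≈ 1.09 V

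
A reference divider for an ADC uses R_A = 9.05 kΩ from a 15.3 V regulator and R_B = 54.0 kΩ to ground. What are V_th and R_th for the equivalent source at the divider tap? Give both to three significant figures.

V_th = 13.1 V, R_th = 7.75 kΩ

V_th is the open-circuit tap voltage: 15.3 × 54.0/(9.05 + 54.0) = 13.1 V.
With the supply zeroed, R_A and R_B appear in parallel from the tap: R_th = R_A‖R_B = (9.05 × 54.0)/63.05 = 7.75 kΩ.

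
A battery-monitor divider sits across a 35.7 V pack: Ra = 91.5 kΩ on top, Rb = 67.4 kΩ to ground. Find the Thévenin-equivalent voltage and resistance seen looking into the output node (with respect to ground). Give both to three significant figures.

V_th is the open-circuit tap voltage: 35.7 × 67.4/(91.5 + 67.4) = 15.1 V.
With the supply zeroed, Ra and Rb appear in parallel from the tap: R_th = Ra‖Rb = (91.5 × 67.4)/158.9 = 38.8 kΩ.

V_th = 15.1 V, R_th = 38.8 kΩ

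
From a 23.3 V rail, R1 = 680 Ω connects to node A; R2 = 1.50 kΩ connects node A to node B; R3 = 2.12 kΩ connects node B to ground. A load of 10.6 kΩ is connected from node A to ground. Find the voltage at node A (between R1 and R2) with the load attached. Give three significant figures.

Below node A the series string R2+R3 = 3620 Ω sits in parallel with the 10600 Ω load: 2698 Ω.
V_A = 23.3 × 2698/(680 + 2698) = 18.6 V.

V ≈ 18.6 V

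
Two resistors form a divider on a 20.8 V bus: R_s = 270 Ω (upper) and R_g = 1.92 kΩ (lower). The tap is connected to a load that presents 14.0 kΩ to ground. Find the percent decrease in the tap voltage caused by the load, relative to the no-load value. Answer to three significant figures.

The divider's output (Thévenin) resistance is R_s‖R_g = 236.7 Ω.
Fractional drop under load = R_th/(R_th + R_L) = 236.7 / (236.7 + 14000) = 0.01663.
So the output falls by 1.66 %.

1.66 %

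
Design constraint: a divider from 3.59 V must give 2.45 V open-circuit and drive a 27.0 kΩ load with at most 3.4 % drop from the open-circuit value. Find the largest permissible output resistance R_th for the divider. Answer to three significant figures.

R_th ≤ 950 Ω

Loading drop = R_th/(R_th + R_L) ≤ 0.0340, so R_th ≤ R_L · ε/(1−ε) = 27.0 kΩ × 0.0340/0.9660 = 950 Ω.
(Any R1, R2 with R2/(R1+R2) = 0.682 and R1‖R2 ≤ 950 Ω will meet the spec.)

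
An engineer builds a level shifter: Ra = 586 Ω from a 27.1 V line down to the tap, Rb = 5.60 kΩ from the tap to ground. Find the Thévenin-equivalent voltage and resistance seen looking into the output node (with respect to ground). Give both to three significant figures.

V_th is the open-circuit tap voltage: 27.1 × 5600/(586 + 5600) = 24.5 V.
With the supply zeroed, Ra and Rb appear in parallel from the tap: R_th = Ra‖Rb = (586 × 5600)/6186 = 530 Ω.

V_th = 24.5 V, R_th = 530 Ω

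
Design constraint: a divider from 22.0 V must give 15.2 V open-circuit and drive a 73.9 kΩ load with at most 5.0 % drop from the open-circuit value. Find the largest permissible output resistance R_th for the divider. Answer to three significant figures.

Loading drop = R_th/(R_th + R_L) ≤ 0.0500, so R_th ≤ R_L · ε/(1−ε) = 73.9 kΩ × 0.0500/0.9500 = 3.89 kΩ.

R_th ≤ 3.89 kΩ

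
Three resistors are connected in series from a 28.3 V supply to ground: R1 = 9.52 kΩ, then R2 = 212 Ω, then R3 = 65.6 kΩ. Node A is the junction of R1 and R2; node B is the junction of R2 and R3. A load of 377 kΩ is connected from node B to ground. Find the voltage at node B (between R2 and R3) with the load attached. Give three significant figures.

V ≈ 24.1 V

At node B, R3 is in parallel with the load: R3‖R_L = 55880 Ω.
Below node A the resistance is R2 + (R3‖R_L) = 56090 Ω, so V_A = 28.3 × 56090/65610 = 24.19 V.
Then V_B = V_A × (R3‖R_L)/(R2 + R3‖R_L) = 24.19 × 55880/56090 = 24.1 V.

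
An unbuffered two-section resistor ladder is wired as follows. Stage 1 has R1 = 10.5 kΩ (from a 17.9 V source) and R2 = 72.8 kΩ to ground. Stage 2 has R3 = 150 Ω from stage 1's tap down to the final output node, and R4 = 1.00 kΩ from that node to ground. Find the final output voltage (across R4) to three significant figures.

Stage 2 presents R3+R4 = 1150 Ω as a load on stage 1's tap.
Stage 1's lower leg becomes R2‖(R3+R4) = 1132 Ω, so V_mid = 17.9 × 1132/11630 = 1.742 V.
Stage 2 is itself unloaded: V_out = V_mid × R4/(R3+R4) = 1.742 × 1000/1150 = 1.51 V.

V_out ≈ 1.51 V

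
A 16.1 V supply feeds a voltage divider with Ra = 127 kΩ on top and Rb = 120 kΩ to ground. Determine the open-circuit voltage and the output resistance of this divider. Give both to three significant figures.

V_th is the open-circuit tap voltage: 16.1 × 120/(127 + 120) = 7.82 V.
With the supply zeroed, Ra and Rb appear in parallel from the tap: R_th = Ra‖Rb = (127 × 120)/247.0 = 61.7 kΩ.

V_th = 7.82 V, R_th = 61.7 kΩ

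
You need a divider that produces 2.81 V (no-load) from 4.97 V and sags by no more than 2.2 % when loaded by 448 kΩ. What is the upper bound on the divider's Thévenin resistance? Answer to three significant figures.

R_th ≤ 10.1 kΩ

Loading drop = R_th/(R_th + R_L) ≤ 0.0220, so R_th ≤ R_L · ε/(1−ε) = 448 kΩ × 0.0220/0.9780 = 10.1 kΩ.
(Any R1, R2 with R2/(R1+R2) = 0.565 and R1‖R2 ≤ 10.1 kΩ will meet the spec.)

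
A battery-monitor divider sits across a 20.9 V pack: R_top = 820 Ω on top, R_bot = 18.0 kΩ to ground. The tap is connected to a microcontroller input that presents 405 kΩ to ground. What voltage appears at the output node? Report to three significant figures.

The load sits in parallel with R_bot: R_bot‖R_L = (18000 × 405000) / (18000 + 405000) = 17230 Ω.
V_out = 20.9 × 17230 / (820 + 17230) = 20.9 × 17230/18050 = 20.0 V.
(Unloaded it would have been 20.0 V.)

V_out ≈ 20.0 V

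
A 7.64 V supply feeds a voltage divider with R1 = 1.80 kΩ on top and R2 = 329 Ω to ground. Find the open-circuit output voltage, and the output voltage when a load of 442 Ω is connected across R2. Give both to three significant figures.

Unloaded: 1.18 V; loaded: 0.725 V

Open-circuit: V = 7.64 × 329/(1800 + 329) = 1.18 V.
With the load, R2 becomes R2‖R_L = 188.6 Ω, so V = 7.64 × 188.6/1989 = 0.725 V.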